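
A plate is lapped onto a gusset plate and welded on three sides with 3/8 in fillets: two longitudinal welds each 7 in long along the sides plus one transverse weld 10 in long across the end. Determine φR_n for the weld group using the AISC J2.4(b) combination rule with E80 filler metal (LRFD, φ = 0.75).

E80XX → F_EXX = 80 ksi.
t_e = 0.707 × 0.375 = 0.2651 in.
R_nwl = 0.6 × 80 × 0.2651 × 14 = 178.2 kips (longitudinal, 2 welds).
R_nwt = 0.6 × 80 × 0.2651 × 10 = 127.3 kips (transverse, base value).
(i) R_nwl + R_nwt = 305.4 kips; (ii) 0.85 R_nwl + 1.5 R_nwt = 342.3 kips.
R_n = max = 342.3 kips [governs: (ii)]; φR_n = 256.7 kips.

φR_n ≈ 257 kips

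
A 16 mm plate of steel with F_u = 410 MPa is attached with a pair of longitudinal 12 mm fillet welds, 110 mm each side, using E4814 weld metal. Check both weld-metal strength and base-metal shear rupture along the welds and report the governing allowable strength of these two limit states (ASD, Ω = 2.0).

E48XX → F_EXX = 480 MPa.
t_e = 0.707 × 12 = 8.484 mm; L = 220 mm.
Weld metal: R_n/Ω = (1/2.0) × 0.6 × 480 × 8.484 × 220 × 10⁻³ = 268.8 kN.
Base metal (shear rupture): R_n/Ω = (1/2.0) × 0.6 × 410 × 16 × 220 × 10⁻³ = 433 kN.
Governing: weld metal.

R_n/Ω ≈ 269 kN (weld metal governs)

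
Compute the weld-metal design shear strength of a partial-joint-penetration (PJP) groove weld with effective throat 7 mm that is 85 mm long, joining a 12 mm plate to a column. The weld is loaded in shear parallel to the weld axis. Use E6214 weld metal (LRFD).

φR_n ≈ 166 kN

E62XX → F_EXX = 620 MPa.
Effective throat (given) t_e = 7 mm.
A_we = 7 × 85 = 595 mm².
F_nw = 0.6 F_EXX = 372 MPa.
φR_n = 0.75 × 372 × 595 × 10⁻³ = 166 kN.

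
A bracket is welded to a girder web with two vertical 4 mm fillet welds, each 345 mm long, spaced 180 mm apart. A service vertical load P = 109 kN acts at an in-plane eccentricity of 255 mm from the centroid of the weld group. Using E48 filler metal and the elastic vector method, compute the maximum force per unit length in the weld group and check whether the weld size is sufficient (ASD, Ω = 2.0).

E48XX → F_EXX = 480 MPa.
Total weld length L_w = 690 mm. Treat welds as unit-width lines.
Polar moment about centroid: J = 2[d³/12 + d(b/2)²] = 2[345³/12 + 345×90²] = 12430000 mm³.
Direct shear f_v = P/L_w = 109×10³ / 690 = 158 N/mm (vertical).
Torsion M = P·e = 109×10³ × 255 = 27795000 N·mm.
Critical point at (x, y) = (90, 172.5) from centroid. f_tx = M·y/J = 385.6 N/mm; f_ty = M·x/J = 201.2 N/mm.
Resultant f_max = √[f_tx² + (f_v + f_ty)²] = √[385.6² + (158 + 201.2)²] = 527 N/mm.
Capacity per unit length: r_n/Ω = (1/2.0) × 0.6 × 480 × (0.707 × 4) = 407.2 N/mm.
527 > 407.2 → NOT adequate.

f_max ≈ 527 N/mm; NOT adequate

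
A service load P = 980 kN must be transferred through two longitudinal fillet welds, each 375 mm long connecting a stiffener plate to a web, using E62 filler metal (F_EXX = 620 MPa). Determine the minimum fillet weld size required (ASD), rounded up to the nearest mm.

w = 10 mm

Total weld length L = 750 mm.
Required throat t_e = P × Ω / (0.6 F_EXX × L) = 980 × 2.0 / (0.6 × 620 × 750 × 10⁻³) = 7.025 mm.
Required leg w = t_e / 0.707 = 9.936 mm → use 10 mm.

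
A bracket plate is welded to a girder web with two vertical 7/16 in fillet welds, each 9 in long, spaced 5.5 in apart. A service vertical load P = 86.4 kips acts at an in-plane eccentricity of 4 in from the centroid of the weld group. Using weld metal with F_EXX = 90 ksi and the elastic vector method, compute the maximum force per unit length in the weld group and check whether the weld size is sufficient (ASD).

f_max ≈ 10.4 kip/in; NOT adequate

Total weld length L_w = 18 in. Treat welds as unit-width lines.
Polar moment about centroid: J = 2[d³/12 + d(b/2)²] = 2[9³/12 + 9×2.75²] = 257.6 in³.
Direct shear f_v = P/L_w = 86.4 / 18 = 4.8 kip/in (vertical).
Torsion M = P·e = 86.4 × 4 = 345.6 kip·in.
Critical point at (x, y) = (2.75, 4.5) from centroid. f_tx = M·y/J = 6.037 kip/in; f_ty = M·x/J = 3.689 kip/in.
Resultant f_max = √[f_tx² + (f_v + f_ty)²] = √[6.037² + (4.8 + 3.689)²] = 10.42 kip/in.
Capacity per unit length: r_n/Ω = (1/2.0) × 0.6 × 90 × (0.707 × 0.4375) = 8.351 kip/in.
10.42 > 8.351 → NOT adequate.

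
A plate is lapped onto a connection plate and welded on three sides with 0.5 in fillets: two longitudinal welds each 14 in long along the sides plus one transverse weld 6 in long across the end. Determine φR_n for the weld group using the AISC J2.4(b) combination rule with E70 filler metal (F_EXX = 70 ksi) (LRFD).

t_e = 0.707 × 0.5 = 0.3535 in.
R_nwl = 0.6 × 70 × 0.3535 × 28 = 415.7 kip (longitudinal, 2 welds).
R_nwt = 0.6 × 70 × 0.3535 × 6 = 89.08 kip (transverse, base value).
(i) R_nwl + R_nwt = 504.8 kip; (ii) 0.85 R_nwl + 1.5 R_nwt = 487 kip.
R_n = max = 504.8 kip [governs: (i)]; φR_n = 378.6 kip.

φR_n ≈ 379 kip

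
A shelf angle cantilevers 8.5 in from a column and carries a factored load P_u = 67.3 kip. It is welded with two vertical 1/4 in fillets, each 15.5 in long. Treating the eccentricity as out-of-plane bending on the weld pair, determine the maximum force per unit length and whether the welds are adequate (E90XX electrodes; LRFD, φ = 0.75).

E90XX → F_EXX = 90 ksi.
L_w = 2 × 15.5 = 31 in; section modulus (unit throat) S = 2 × L²/6 = 80.08 in².
Direct shear f_v = P/L_w = 67.3/31 = 2.171 kip/in.
Moment M = P × e = 67.3 × 8.5 = 572.05 kip·in; bending f_b = M/S = 7.143 kip/in.
f_max = √(f_v² + f_b²) = √(2.171² + 7.143²) = 7.466 kip/in.
φr_n = 0.75 × 0.6 × 90 × (0.707 × 0.25) = 7.158 kip/in → NOT adequate.

f_max ≈ 7.47 kip/in; NOT adequate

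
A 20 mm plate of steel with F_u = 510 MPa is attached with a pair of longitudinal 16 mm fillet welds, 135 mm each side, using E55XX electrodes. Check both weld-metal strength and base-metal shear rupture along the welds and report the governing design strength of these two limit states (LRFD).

φR_n ≈ 756 kN (weld metal governs)

E55XX → F_EXX = 550 MPa.
t_e = 0.707 × 16 = 11.31 mm; L = 270 mm.
Weld metal: φR_n = 0.75 × 0.6 × 550 × 11.31 × 270 × 10⁻³ = 755.9 kN.
Base metal (shear rupture): φR_n = 0.75 × 0.6 × 510 × 20 × 270 × 10⁻³ = 1239 kN.
Governing: weld metal.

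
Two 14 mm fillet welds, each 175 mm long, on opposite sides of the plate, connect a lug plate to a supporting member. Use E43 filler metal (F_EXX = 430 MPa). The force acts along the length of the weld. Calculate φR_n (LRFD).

Effective throat t_e = 0.707 × 14 = 9.898 mm.
Total length L = 350 mm; A_we = 9.898 × 350 = 3464 mm².
F_nw = 0.6 F_EXX = 0.6 × 430 = 258 MPa.
φR_n = 0.75 × 258 × 3464 × 10⁻³ = 670.3 kN.

φR_n ≈ 670 kN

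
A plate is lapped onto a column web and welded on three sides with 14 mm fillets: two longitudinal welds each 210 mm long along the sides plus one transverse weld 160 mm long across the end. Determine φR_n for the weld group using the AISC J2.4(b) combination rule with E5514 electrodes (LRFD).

E55XX → F_EXX = 550 MPa.
t_e = 0.707 × 14 = 9.898 mm.
R_nwl = 0.6 × 550 × 9.898 × 420 × 10⁻³ = 1372 kN (longitudinal, 2 welds).
R_nwt = 0.6 × 550 × 9.898 × 160 × 10⁻³ = 522.6 kN (transverse, base value).
(i) R_nwl + R_nwt = 1894 kN; (ii) 0.85 R_nwl + 1.5 R_nwt = 1950 kN.
R_n = max = 1950 kN [governs: (ii)]; φR_n = 1463 kN.

φR_n ≈ 1460 kN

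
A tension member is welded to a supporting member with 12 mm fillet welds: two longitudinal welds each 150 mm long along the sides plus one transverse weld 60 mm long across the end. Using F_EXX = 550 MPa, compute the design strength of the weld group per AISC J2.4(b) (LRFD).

t_e = 0.707 × 12 = 8.484 mm.
R_nwl = 0.6 × 550 × 8.484 × 300 × 10⁻³ = 839.9 kN (longitudinal, 2 welds).
R_nwt = 0.6 × 550 × 8.484 × 60 × 10⁻³ = 168 kN (transverse, base value).
(i) R_nwl + R_nwt = 1008 kN; (ii) 0.85 R_nwl + 1.5 R_nwt = 965.9 kN.
R_n = max = 1008 kN [governs: (i)]; φR_n = 755.9 kN.

φR_n ≈ 756 kN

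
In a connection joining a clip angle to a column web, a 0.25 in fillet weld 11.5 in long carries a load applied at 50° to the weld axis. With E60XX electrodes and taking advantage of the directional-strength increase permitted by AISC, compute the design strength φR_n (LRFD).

E60XX → F_EXX = 60 ksi.
t_e = 0.707 × 0.25 = 0.1767 in; A_we = 0.1767 × 11.5 = 2.033 in².
Directional factor: 1.0 + 0.5 sin^1.5(50°) = 1.335.
F_nw = 0.6 × 60 × 1.335 = 48.07 ksi.
φR_n = 0.75 × 48.07 × 2.033 = 73.28 kips.

φR_n ≈ 73.3 kips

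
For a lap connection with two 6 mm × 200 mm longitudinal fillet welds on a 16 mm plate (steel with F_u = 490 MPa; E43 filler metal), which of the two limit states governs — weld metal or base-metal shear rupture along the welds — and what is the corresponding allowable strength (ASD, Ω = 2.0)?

E43XX → F_EXX = 430 MPa.
t_e = 0.707 × 6 = 4.242 mm; L = 400 mm.
Weld metal: R_n/Ω = (1/2.0) × 0.6 × 430 × 4.242 × 400 × 10⁻³ = 218.9 kN.
Base metal (shear rupture): R_n/Ω = (1/2.0) × 0.6 × 490 × 16 × 400 × 10⁻³ = 940.8 kN.
Governing: weld metal.

R_n/Ω ≈ 219 kN (weld metal governs)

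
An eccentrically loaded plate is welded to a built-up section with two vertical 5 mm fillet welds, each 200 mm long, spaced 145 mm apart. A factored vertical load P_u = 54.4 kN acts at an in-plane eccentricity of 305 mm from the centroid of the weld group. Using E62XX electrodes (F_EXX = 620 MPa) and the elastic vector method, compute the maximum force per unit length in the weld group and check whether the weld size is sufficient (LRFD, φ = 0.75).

f_max ≈ 685 N/mm; adequate

Total weld length L_w = 400 mm. Treat welds as unit-width lines.
Polar moment about centroid: J = 2[d³/12 + d(b/2)²] = 2[200³/12 + 200×72.5²] = 3436000 mm³.
Direct shear f_v = P/L_w = 54.4×10³ / 400 = 136 N/mm (vertical).
Torsion M = P·e = 54.4×10³ × 305 = 16592000 N·mm.
Critical point at (x, y) = (72.5, 100) from centroid. f_tx = M·y/J = 482.9 N/mm; f_ty = M·x/J = 350.1 N/mm.
Resultant f_max = √[f_tx² + (f_v + f_ty)²] = √[482.9² + (136 + 350.1)²] = 685.2 N/mm.
Capacity per unit length: φr_n = 0.75 × 0.6 × 620 × (0.707 × 5) = 986.3 N/mm.
685.2 ≤ 986.3 → adequate.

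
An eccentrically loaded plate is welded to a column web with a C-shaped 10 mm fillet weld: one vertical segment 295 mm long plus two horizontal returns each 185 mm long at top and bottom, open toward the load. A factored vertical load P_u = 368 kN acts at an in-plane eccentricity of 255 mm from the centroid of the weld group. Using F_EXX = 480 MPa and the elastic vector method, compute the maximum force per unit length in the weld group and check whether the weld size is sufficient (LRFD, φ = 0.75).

Total weld length L_w = 665 mm. Treat welds as unit-width lines.
Centroid: x̄ = 2×185×92.5 / 665 = 51.47 mm from the vertical weld.
Polar moment about centroid: J = I_x + I_y = [295³/12 + 2×185×147.5²] + [295×51.47² + 2(185³/12 + 185×41.03²)] = 12650000 mm³.
Direct shear f_v = P/L_w = 368×10³ / 665 = 553.4 N/mm (vertical).
Torsion M = P·e = 368×10³ × 255 = 93840000 N·mm.
Critical point at (x, y) = (133.5, 147.5) from centroid. f_tx = M·y/J = 1094 N/mm; f_ty = M·x/J = 990.7 N/mm.
Resultant f_max = √[f_tx² + (f_v + f_ty)²] = √[1094² + (553.4 + 990.7)²] = 1892 N/mm.
Capacity per unit length: φr_n = 0.75 × 0.6 × 480 × (0.707 × 10) = 1527 N/mm.
1892 > 1527 → NOT adequate.

f_max ≈ 1890 N/mm; NOT adequate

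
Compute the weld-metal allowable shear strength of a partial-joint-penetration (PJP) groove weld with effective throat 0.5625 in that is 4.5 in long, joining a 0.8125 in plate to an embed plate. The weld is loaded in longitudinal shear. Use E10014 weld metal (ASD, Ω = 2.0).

E100XX → F_EXX = 100 ksi.
Effective throat (given) t_e = 0.5625 in.
A_we = 0.5625 × 4.5 = 2.531 in².
F_nw = 0.6 F_EXX = 60 ksi.
R_n/Ω = (60 × 2.531) / 2.0 = 75.94 kip.

R_n/Ω ≈ 75.9 kip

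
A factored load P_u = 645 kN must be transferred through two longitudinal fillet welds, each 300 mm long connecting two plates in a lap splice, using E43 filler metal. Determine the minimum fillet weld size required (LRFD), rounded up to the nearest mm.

w = 8 mm

E43XX → F_EXX = 430 MPa.
Total weld length L = 600 mm.
Required throat t_e = P_u / (φ × 0.6 F_EXX × L) = 645 / (0.75 × 0.6 × 430 × 600 × 10⁻³) = 5.556 mm.
Required leg w = t_e / 0.707 = 7.858 mm → use 8 mm.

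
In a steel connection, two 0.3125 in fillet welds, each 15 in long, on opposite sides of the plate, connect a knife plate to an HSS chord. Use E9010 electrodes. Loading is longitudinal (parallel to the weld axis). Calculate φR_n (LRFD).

φR_n ≈ 268 kip

E90XX → F_EXX = 90 ksi.
Effective throat t_e = 0.707 × 0.3125 = 0.2209 in.
Total length L = 30 in; A_we = 0.2209 × 30 = 6.628 in².
F_nw = 0.6 F_EXX = 0.6 × 90 = 54 ksi.
φR_n = 0.75 × 54 × 6.628 = 268.4 kip.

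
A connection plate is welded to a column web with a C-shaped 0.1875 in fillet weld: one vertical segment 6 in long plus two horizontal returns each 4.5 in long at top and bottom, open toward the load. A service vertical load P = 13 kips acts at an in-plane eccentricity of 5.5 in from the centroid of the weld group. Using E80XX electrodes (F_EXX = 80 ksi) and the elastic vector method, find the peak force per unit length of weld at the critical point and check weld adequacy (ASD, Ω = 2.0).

f_max ≈ 3.04 kip/in; adequate

Total weld length L_w = 15 in. Treat welds as unit-width lines.
Centroid: x̄ = 2×4.5×2.25 / 15 = 1.35 in from the vertical weld.
Polar moment about centroid: J = I_x + I_y = [6³/12 + 2×4.5×3²] + [6×1.35² + 2(4.5³/12 + 4.5×0.9²)] = 132.4 in³.
Direct shear f_v = P/L_w = 13 / 15 = 0.8667 kip/in (vertical).
Torsion M = P·e = 13 × 5.5 = 71.5 kip·in.
Critical point at (x, y) = (3.15, 3) from centroid. f_tx = M·y/J = 1.62 kip/in; f_ty = M·x/J = 1.701 kip/in.
Resultant f_max = √[f_tx² + (f_v + f_ty)²] = √[1.62² + (0.8667 + 1.701)²] = 3.036 kip/in.
Capacity per unit length: r_n/Ω = (1/2.0) × 0.6 × 80 × (0.707 × 0.1875) = 3.181 kip/in.
3.036 ≤ 3.181 → adequate.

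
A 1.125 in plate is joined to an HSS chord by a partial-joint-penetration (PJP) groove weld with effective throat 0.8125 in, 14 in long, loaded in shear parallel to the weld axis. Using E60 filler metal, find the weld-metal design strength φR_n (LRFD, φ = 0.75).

E60XX → F_EXX = 60 ksi.
Effective throat (given) t_e = 0.8125 in.
A_we = 0.8125 × 14 = 11.38 in².
F_nw = 0.6 F_EXX = 36 ksi.
φR_n = 0.75 × 36 × 11.38 = 307.1 kips.

φR_n ≈ 307 kips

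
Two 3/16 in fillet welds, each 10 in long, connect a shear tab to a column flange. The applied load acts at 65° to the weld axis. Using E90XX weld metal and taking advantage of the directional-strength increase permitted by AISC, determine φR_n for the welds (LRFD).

φR_n ≈ 154 kips

E90XX → F_EXX = 90 ksi.
t_e = 0.707 × 0.1875 = 0.1326 in; A_we = 0.1326 × 20 = 2.651 in².
Directional factor: 1.0 + 0.5 sin^1.5(65°) = 1.431.
F_nw = 0.6 × 90 × 1.431 = 77.3 ksi.
φR_n = 0.75 × 77.3 × 2.651 = 153.7 kips.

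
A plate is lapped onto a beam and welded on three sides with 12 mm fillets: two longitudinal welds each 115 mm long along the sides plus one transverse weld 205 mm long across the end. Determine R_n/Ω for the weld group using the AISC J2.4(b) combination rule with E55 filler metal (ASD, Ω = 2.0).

E55XX → F_EXX = 550 MPa.
t_e = 0.707 × 12 = 8.484 mm.
R_nwl = 0.6 × 550 × 8.484 × 230 × 10⁻³ = 643.9 kN (longitudinal, 2 welds).
R_nwt = 0.6 × 550 × 8.484 × 205 × 10⁻³ = 573.9 kN (transverse, base value).
(i) R_nwl + R_nwt = 1218 kN; (ii) 0.85 R_nwl + 1.5 R_nwt = 1408 kN.
R_n = max = 1408 kN [governs: (ii)]; R_n/Ω = 704.1 kN.

R_n/Ω ≈ 704 kN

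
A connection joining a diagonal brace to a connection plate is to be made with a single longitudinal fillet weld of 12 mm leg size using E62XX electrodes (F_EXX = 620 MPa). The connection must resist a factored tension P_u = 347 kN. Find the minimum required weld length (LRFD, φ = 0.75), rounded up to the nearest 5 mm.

Throat t_e = 0.707 × 12 = 8.484 mm.
φr_n = 0.75 × 0.6 × 620 × 8.484 × 10⁻³ = 2.367 kN/mm.
L_req = P_u / φr_n = 347 / 2.367 = 146.6 mm total.
Round up → use L = 150 mm.

L = 150 mm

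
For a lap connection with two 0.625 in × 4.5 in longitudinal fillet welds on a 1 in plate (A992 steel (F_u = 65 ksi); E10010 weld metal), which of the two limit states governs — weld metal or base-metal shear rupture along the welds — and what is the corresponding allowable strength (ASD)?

E100XX → F_EXX = 100 ksi.
t_e = 0.707 × 0.625 = 0.4419 in; L = 9 in.
Weld metal: R_n/Ω = (1/2.0) × 0.6 × 100 × 0.4419 × 9 = 119.3 kips.
Base metal (shear rupture): R_n/Ω = (1/2.0) × 0.6 × 65 × 1 × 9 = 175.5 kips.
Governing: weld metal.

R_n/Ω ≈ 119 kips (weld metal governs)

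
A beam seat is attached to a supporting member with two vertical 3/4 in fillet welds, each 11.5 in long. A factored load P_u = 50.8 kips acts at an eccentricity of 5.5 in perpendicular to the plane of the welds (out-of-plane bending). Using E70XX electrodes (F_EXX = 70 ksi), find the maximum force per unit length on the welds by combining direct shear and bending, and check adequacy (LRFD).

L_w = 2 × 11.5 = 23 in; section modulus (unit throat) S = 2 × L²/6 = 44.08 in².
Direct shear f_v = P/L_w = 50.8/23 = 2.209 kip/in.
Moment M = P × e = 50.8 × 5.5 = 279.4 kip·in; bending f_b = M/S = 6.338 kip/in.
f_max = √(f_v² + f_b²) = √(2.209² + 6.338²) = 6.712 kip/in.
φr_n = 0.75 × 0.6 × 70 × (0.707 × 0.75) = 16.7 kip/in → adequate.

f_max ≈ 6.71 kip/in; adequate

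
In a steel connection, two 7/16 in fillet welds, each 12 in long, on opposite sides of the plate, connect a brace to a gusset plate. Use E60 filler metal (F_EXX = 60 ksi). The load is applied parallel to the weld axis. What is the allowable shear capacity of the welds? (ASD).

Effective throat t_e = 0.707 × 0.4375 = 0.3093 in.
Total length L = 24 in; A_we = 0.3093 × 24 = 7.423 in².
F_nw = 0.6 F_EXX = 0.6 × 60 = 36 ksi.
R_n = 36 × 7.423 = 267.2 kips; R_n/Ω = 267.2/2.0 = 133.6 kips.

R_n/Ω ≈ 134 kips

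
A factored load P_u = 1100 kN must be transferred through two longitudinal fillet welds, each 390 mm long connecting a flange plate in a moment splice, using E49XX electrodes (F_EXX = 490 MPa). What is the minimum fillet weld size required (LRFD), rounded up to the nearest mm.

Total weld length L = 780 mm.
Required throat t_e = P_u / (φ × 0.6 F_EXX × L) = 1100 / (0.75 × 0.6 × 490 × 780 × 10⁻³) = 6.396 mm.
Required leg w = t_e / 0.707 = 9.046 mm → use 10 mm.

w = 10 mm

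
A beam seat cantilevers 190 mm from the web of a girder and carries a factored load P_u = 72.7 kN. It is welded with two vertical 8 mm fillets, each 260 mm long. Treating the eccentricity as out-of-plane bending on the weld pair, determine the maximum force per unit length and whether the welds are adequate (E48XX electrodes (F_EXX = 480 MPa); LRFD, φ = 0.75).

f_max ≈ 629 N/mm; adequate

L_w = 2 × 260 = 520 mm; section modulus (unit throat) S = 2 × L²/6 = 22530 mm².
Direct shear f_v = P/L_w = 72.7×10³/520 = 139.8 N/mm.
Moment M = P × e = 72.7×10³ × 190 = 13813000 N·mm; bending f_b = M/S = 613 N/mm.
f_max = √(f_v² + f_b²) = √(139.8² + 613²) = 628.7 N/mm.
φr_n = 0.75 × 0.6 × 480 × (0.707 × 8) = 1222 N/mm → adequate.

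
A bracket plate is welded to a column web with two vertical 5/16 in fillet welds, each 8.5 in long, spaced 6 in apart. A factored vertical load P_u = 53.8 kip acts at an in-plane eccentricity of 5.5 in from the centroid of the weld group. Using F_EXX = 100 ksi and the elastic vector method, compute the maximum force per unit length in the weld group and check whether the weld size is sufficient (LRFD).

Total weld length L_w = 17 in. Treat welds as unit-width lines.
Polar moment about centroid: J = 2[d³/12 + d(b/2)²] = 2[8.5³/12 + 8.5×3²] = 255.4 in³.
Direct shear f_v = P/L_w = 53.8 / 17 = 3.165 kip/in (vertical).
Torsion M = P·e = 53.8 × 5.5 = 295.9 kip·in.
Critical point at (x, y) = (3, 4.25) from centroid. f_tx = M·y/J = 4.925 kip/in; f_ty = M·x/J = 3.476 kip/in.
Resultant f_max = √[f_tx² + (f_v + f_ty)²] = √[4.925² + (3.165 + 3.476)²] = 8.268 kip/in.
Capacity per unit length: φr_n = 0.75 × 0.6 × 100 × (0.707 × 0.3125) = 9.942 kip/in.
8.268 ≤ 9.942 → adequate.

f_max ≈ 8.27 kip/in; adequate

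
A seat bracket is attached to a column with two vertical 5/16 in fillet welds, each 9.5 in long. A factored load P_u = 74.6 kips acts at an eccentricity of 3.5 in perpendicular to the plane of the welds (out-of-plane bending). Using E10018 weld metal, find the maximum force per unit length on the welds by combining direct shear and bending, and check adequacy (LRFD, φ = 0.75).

f_max ≈ 9.53 kip/in; adequate

E100XX → F_EXX = 100 ksi.
L_w = 2 × 9.5 = 19 in; section modulus (unit throat) S = 2 × L²/6 = 30.08 in².
Direct shear f_v = P/L_w = 74.6/19 = 3.926 kip/in.
Moment M = P × e = 74.6 × 3.5 = 261.1 kip·in; bending f_b = M/S = 8.679 kip/in.
f_max = √(f_v² + f_b²) = √(3.926² + 8.679²) = 9.526 kip/in.
φr_n = 0.75 × 0.6 × 100 × (0.707 × 0.3125) = 9.942 kip/in → adequate.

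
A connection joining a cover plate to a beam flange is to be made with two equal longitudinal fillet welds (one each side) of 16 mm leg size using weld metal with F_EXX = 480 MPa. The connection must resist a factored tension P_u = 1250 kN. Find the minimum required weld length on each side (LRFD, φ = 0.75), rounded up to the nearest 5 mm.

Throat t_e = 0.707 × 16 = 11.31 mm.
φr_n = 0.75 × 0.6 × 480 × 11.31 × 10⁻³ = 2.443 kN/mm.
L_req = P_u / φr_n = 1250 / 2.443 = 511.6 mm total.
Per side: 511.6 / 2 = 255.8 mm.
Round up → use L = 260 mm on each side.

L = 260 mm on each side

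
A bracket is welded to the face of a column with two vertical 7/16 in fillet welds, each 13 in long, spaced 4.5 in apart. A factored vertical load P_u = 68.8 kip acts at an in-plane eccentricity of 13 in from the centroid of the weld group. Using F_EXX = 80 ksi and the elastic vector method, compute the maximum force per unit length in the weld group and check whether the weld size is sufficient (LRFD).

Total weld length L_w = 26 in. Treat welds as unit-width lines.
Polar moment about centroid: J = 2[d³/12 + d(b/2)²] = 2[13³/12 + 13×2.25²] = 497.8 in³.
Direct shear f_v = P/L_w = 68.8 / 26 = 2.646 kip/in (vertical).
Torsion M = P·e = 68.8 × 13 = 894.4 kip·in.
Critical point at (x, y) = (2.25, 6.5) from centroid. f_tx = M·y/J = 11.68 kip/in; f_ty = M·x/J = 4.043 kip/in.
Resultant f_max = √[f_tx² + (f_v + f_ty)²] = √[11.68² + (2.646 + 4.043)²] = 13.46 kip/in.
Capacity per unit length: φr_n = 0.75 × 0.6 × 80 × (0.707 × 0.4375) = 11.14 kip/in.
13.46 > 11.14 → NOT adequate.

f_max ≈ 13.5 kip/in; NOT adequate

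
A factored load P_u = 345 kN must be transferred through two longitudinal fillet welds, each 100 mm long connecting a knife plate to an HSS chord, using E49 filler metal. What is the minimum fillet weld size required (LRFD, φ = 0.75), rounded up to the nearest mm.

w = 12 mm

E49XX → F_EXX = 490 MPa.
Total weld length L = 200 mm.
Required throat t_e = P_u / (φ × 0.6 F_EXX × L) = 345 / (0.75 × 0.6 × 490 × 200 × 10⁻³) = 7.823 mm.
Required leg w = t_e / 0.707 = 11.07 mm → use 12 mm.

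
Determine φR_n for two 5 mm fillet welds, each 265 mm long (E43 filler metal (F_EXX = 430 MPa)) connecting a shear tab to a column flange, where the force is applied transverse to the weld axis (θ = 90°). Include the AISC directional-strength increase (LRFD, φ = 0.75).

t_e = 0.707 × 5 = 3.535 mm; A_we = 3.535 × 530 = 1874 mm².
Directional factor: 1.0 + 0.5 sin^1.5(90°) = 1.5.
F_nw = 0.6 × 430 × 1.5 = 387 MPa.
φR_n = 0.75 × 387 × 1874 × 10⁻³ = 543.8 kN.

φR_n ≈ 544 kN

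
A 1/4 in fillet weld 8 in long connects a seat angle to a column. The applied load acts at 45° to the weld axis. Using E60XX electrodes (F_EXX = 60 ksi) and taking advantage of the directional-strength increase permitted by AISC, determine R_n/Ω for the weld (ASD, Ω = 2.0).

t_e = 0.707 × 0.25 = 0.1767 in; A_we = 0.1767 × 8 = 1.414 in².
Directional factor: 1.0 + 0.5 sin^1.5(45°) = 1.297.
F_nw = 0.6 × 60 × 1.297 = 46.7 ksi.
R_n/Ω = (46.7 × 1.414) / 2.0 = 33.02 kips.

R_n/Ω ≈ 33 kips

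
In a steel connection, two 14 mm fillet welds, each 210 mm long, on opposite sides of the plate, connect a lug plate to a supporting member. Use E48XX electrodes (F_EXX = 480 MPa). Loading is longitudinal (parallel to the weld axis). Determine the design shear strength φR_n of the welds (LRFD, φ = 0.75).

Effective throat t_e = 0.707 × 14 = 9.898 mm.
Total length L = 420 mm; A_we = 9.898 × 420 = 4157 mm².
F_nw = 0.6 F_EXX = 0.6 × 480 = 288 MPa.
φR_n = 0.75 × 288 × 4157 × 10⁻³ = 897.9 kN.

φR_n ≈ 898 kN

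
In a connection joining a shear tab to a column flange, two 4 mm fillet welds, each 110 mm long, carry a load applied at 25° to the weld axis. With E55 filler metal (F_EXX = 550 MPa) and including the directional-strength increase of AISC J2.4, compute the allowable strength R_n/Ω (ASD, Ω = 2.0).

t_e = 0.707 × 4 = 2.828 mm; A_we = 2.828 × 220 = 622.2 mm².
Directional factor: 1.0 + 0.5 sin^1.5(25°) = 1.137.
F_nw = 0.6 × 550 × 1.137 = 375.3 MPa.
R_n/Ω = (375.3 × 622.2) / 2.0 × 10⁻³ = 116.8 kN.

R_n/Ω ≈ 117 kN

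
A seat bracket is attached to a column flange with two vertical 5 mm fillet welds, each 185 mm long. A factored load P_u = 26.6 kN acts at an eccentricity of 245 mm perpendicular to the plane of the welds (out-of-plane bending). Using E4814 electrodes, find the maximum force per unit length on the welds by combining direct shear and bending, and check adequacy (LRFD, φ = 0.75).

E48XX → F_EXX = 480 MPa.
L_w = 2 × 185 = 370 mm; section modulus (unit throat) S = 2 × L²/6 = 11410 mm².
Direct shear f_v = P/L_w = 26.6×10³/370 = 71.89 N/mm.
Moment M = P × e = 26.6×10³ × 245 = 6517000 N·mm; bending f_b = M/S = 571.2 N/mm.
f_max = √(f_v² + f_b²) = √(71.89² + 571.2²) = 575.8 N/mm.
φr_n = 0.75 × 0.6 × 480 × (0.707 × 5) = 763.6 N/mm → adequate.

f_max ≈ 576 N/mm; adequate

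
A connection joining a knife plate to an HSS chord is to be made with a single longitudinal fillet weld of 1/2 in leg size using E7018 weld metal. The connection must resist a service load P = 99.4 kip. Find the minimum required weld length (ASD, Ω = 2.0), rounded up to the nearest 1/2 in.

L = 13.5 in

E70XX → F_EXX = 70 ksi.
Throat t_e = 0.707 × 0.5 = 0.3535 in.
r_n/Ω = (0.6 × 70 × 0.3535) / 2.0 = 7.423 kip/in.
L_req = P / (r_n/Ω) = 99.4 / 7.423 = 13.39 in total.
Round up → use L = 13.5 in.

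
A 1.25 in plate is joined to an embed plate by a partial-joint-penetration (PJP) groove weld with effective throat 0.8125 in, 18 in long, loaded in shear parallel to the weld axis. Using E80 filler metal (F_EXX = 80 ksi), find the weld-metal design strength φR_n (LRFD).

Effective throat (given) t_e = 0.8125 in.
A_we = 0.8125 × 18 = 14.62 in².
F_nw = 0.6 F_EXX = 48 ksi.
φR_n = 0.75 × 48 × 14.62 = 526.5 kips.

φR_n ≈ 526 kips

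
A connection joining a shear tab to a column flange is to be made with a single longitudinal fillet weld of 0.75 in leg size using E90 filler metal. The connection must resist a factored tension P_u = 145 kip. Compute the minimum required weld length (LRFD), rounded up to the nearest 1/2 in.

L = 7 in

E90XX → F_EXX = 90 ksi.
Throat t_e = 0.707 × 0.75 = 0.5302 in.
φr_n = 0.75 × 0.6 × 90 × 0.5302 = 21.48 kip/in.
L_req = P_u / φr_n = 145 / 21.48 = 6.752 in total.
Round up → use L = 7 in.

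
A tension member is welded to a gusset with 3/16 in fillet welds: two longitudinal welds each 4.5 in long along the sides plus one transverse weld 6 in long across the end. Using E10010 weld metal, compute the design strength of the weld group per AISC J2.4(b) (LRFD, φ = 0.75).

E100XX → F_EXX = 100 ksi.
t_e = 0.707 × 0.1875 = 0.1326 in.
R_nwl = 0.6 × 100 × 0.1326 × 9 = 71.58 kips (longitudinal, 2 welds).
R_nwt = 0.6 × 100 × 0.1326 × 6 = 47.72 kips (transverse, base value).
(i) R_nwl + R_nwt = 119.3 kips; (ii) 0.85 R_nwl + 1.5 R_nwt = 132.4 kips.
R_n = max = 132.4 kips [governs: (ii)]; φR_n = 99.32 kips.

φR_n ≈ 99.3 kips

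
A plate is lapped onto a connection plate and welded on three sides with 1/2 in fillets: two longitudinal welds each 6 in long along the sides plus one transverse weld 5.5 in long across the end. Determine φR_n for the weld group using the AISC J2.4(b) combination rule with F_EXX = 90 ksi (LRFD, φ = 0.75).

φR_n ≈ 264 kips

t_e = 0.707 × 0.5 = 0.3535 in.
R_nwl = 0.6 × 90 × 0.3535 × 12 = 229.1 kips (longitudinal, 2 welds).
R_nwt = 0.6 × 90 × 0.3535 × 5.5 = 105 kips (transverse, base value).
(i) R_nwl + R_nwt = 334.1 kips; (ii) 0.85 R_nwl + 1.5 R_nwt = 352.2 kips.
R_n = max = 352.2 kips [governs: (ii)]; φR_n = 264.1 kips.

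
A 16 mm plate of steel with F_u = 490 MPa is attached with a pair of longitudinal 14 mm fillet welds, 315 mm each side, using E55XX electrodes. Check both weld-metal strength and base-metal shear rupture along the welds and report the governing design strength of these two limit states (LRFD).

φR_n ≈ 1540 kN (weld metal governs)

E55XX → F_EXX = 550 MPa.
t_e = 0.707 × 14 = 9.898 mm; L = 630 mm.
Weld metal: φR_n = 0.75 × 0.6 × 550 × 9.898 × 630 × 10⁻³ = 1543 kN.
Base metal (shear rupture): φR_n = 0.75 × 0.6 × 490 × 16 × 630 × 10⁻³ = 2223 kN.
Governing: weld metal.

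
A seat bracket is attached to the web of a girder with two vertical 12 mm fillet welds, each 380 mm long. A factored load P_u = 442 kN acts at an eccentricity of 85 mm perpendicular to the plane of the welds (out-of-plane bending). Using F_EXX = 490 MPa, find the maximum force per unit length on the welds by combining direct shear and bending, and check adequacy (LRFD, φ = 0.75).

f_max ≈ 973 N/mm; adequate

L_w = 2 × 380 = 760 mm; section modulus (unit throat) S = 2 × L²/6 = 48130 mm².
Direct shear f_v = P/L_w = 442×10³/760 = 581.6 N/mm.
Moment M = P × e = 442×10³ × 85 = 37570000 N·mm; bending f_b = M/S = 780.5 N/mm.
f_max = √(f_v² + f_b²) = √(581.6² + 780.5²) = 973.4 N/mm.
φr_n = 0.75 × 0.6 × 490 × (0.707 × 12) = 1871 N/mm → adequate.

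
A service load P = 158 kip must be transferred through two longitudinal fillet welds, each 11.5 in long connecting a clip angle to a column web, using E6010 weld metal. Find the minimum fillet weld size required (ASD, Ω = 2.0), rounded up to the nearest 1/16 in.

w = 9/16 in

E60XX → F_EXX = 60 ksi.
Total weld length L = 23 in.
Required throat t_e = P × Ω / (0.6 F_EXX × L) = 158 × 2.0 / (0.6 × 60 × 23) = 0.3816 in.
Required leg w = t_e / 0.707 = 0.5398 in → use 9/16 in.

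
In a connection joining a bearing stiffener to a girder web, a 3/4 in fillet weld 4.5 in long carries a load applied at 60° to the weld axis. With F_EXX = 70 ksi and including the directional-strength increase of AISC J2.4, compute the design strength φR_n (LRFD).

φR_n ≈ 105 kip

t_e = 0.707 × 0.75 = 0.5302 in; A_we = 0.5302 × 4.5 = 2.386 in².
Directional factor: 1.0 + 0.5 sin^1.5(60°) = 1.403.
F_nw = 0.6 × 70 × 1.403 = 58.92 ksi.
φR_n = 0.75 × 58.92 × 2.386 = 105.5 kip.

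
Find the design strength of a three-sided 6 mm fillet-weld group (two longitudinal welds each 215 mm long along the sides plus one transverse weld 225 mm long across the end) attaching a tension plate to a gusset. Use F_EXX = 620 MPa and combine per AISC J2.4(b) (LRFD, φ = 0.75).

t_e = 0.707 × 6 = 4.242 mm.
R_nwl = 0.6 × 620 × 4.242 × 430 × 10⁻³ = 678.6 kN (longitudinal, 2 welds).
R_nwt = 0.6 × 620 × 4.242 × 225 × 10⁻³ = 355.1 kN (transverse, base value).
(i) R_nwl + R_nwt = 1034 kN; (ii) 0.85 R_nwl + 1.5 R_nwt = 1109 kN.
R_n = max = 1109 kN [governs: (ii)]; φR_n = 832 kN.

φR_n ≈ 832 kN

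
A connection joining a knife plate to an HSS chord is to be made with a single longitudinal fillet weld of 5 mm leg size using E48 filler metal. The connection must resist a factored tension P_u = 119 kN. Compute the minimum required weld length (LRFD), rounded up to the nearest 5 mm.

L = 160 mm

E48XX → F_EXX = 480 MPa.
Throat t_e = 0.707 × 5 = 3.535 mm.
φr_n = 0.75 × 0.6 × 480 × 3.535 × 10⁻³ = 0.7636 kN/mm.
L_req = P_u / φr_n = 119 / 0.7636 = 155.8 mm total.
Round up → use L = 160 mm.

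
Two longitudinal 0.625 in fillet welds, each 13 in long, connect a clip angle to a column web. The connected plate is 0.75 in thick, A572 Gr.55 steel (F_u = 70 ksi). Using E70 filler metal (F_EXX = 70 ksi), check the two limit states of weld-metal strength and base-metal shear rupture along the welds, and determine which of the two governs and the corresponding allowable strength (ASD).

R_n/Ω ≈ 241 kip (weld metal governs)

t_e = 0.707 × 0.625 = 0.4419 in; L = 26 in.
Weld metal: R_n/Ω = (1/2.0) × 0.6 × 70 × 0.4419 × 26 = 241.3 kip.
Base metal (shear rupture): R_n/Ω = (1/2.0) × 0.6 × 70 × 0.75 × 26 = 409.5 kip.
Governing: weld metal.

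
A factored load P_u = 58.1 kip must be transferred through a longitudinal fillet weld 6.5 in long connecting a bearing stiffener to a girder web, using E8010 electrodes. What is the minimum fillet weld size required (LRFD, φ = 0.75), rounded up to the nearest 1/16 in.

E80XX → F_EXX = 80 ksi.
Total weld length L = 6.5 in.
Required throat t_e = P_u / (φ × 0.6 F_EXX × L) = 58.1 / (0.75 × 0.6 × 80 × 6.5) = 0.2483 in.
Required leg w = t_e / 0.707 = 0.3512 in → use 3/8 in.

w = 3/8 in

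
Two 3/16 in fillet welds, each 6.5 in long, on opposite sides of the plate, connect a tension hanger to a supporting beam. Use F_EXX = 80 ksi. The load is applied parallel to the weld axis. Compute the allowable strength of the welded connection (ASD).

Effective throat t_e = 0.707 × 0.1875 = 0.1326 in.
Total length L = 13 in; A_we = 0.1326 × 13 = 1.723 in².
F_nw = 0.6 F_EXX = 0.6 × 80 = 48 ksi.
R_n = 48 × 1.723 = 82.72 kips; R_n/Ω = 82.72/2.0 = 41.36 kips.

R_n/Ω ≈ 41.4 kips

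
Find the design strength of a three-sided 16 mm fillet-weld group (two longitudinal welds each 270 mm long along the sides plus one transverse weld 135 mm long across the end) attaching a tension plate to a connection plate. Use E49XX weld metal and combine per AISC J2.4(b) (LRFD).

E49XX → F_EXX = 490 MPa.
t_e = 0.707 × 16 = 11.31 mm.
R_nwl = 0.6 × 490 × 11.31 × 540 × 10⁻³ = 1796 kN (longitudinal, 2 welds).
R_nwt = 0.6 × 490 × 11.31 × 135 × 10⁻³ = 449 kN (transverse, base value).
(i) R_nwl + R_nwt = 2245 kN; (ii) 0.85 R_nwl + 1.5 R_nwt = 2200 kN.
R_n = max = 2245 kN [governs: (i)]; φR_n = 1684 kN.

φR_n ≈ 1680 kN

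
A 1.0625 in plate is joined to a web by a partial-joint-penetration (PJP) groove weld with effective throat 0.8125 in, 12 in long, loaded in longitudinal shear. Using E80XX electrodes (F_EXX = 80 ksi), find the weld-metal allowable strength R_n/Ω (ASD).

Effective throat (given) t_e = 0.8125 in.
A_we = 0.8125 × 12 = 9.75 in².
F_nw = 0.6 F_EXX = 48 ksi.
R_n/Ω = (48 × 9.75) / 2.0 = 234 kip.

R_n/Ω ≈ 234 kip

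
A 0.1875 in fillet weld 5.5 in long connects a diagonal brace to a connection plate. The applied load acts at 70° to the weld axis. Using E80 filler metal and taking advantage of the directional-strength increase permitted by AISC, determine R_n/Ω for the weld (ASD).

R_n/Ω ≈ 25.5 kip

E80XX → F_EXX = 80 ksi.
t_e = 0.707 × 0.1875 = 0.1326 in; A_we = 0.1326 × 5.5 = 0.7291 in².
Directional factor: 1.0 + 0.5 sin^1.5(70°) = 1.455.
F_nw = 0.6 × 80 × 1.455 = 69.86 ksi.
R_n/Ω = (69.86 × 0.7291) / 2.0 = 25.47 kip.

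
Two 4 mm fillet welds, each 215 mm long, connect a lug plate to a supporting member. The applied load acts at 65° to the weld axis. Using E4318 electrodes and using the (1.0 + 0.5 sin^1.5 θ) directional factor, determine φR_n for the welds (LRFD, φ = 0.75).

E43XX → F_EXX = 430 MPa.
t_e = 0.707 × 4 = 2.828 mm; A_we = 2.828 × 430 = 1216 mm².
Directional factor: 1.0 + 0.5 sin^1.5(65°) = 1.431.
F_nw = 0.6 × 430 × 1.431 = 369.3 MPa.
φR_n = 0.75 × 369.3 × 1216 × 10⁻³ = 336.8 kN.

φR_n ≈ 337 kN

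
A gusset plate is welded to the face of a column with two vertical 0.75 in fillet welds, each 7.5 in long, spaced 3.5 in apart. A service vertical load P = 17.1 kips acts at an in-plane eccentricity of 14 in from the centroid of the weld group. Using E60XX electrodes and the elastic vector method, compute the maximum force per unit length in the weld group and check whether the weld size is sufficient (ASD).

f_max ≈ 9.06 kip/in; adequate

E60XX → F_EXX = 60 ksi.
Total weld length L_w = 15 in. Treat welds as unit-width lines.
Polar moment about centroid: J = 2[d³/12 + d(b/2)²] = 2[7.5³/12 + 7.5×1.75²] = 116.2 in³.
Direct shear f_v = P/L_w = 17.1 / 15 = 1.14 kip/in (vertical).
Torsion M = P·e = 17.1 × 14 = 239.4 kip·in.
Critical point at (x, y) = (1.75, 3.75) from centroid. f_tx = M·y/J = 7.723 kip/in; f_ty = M·x/J = 3.604 kip/in.
Resultant f_max = √[f_tx² + (f_v + f_ty)²] = √[7.723² + (1.14 + 3.604)²] = 9.063 kip/in.
Capacity per unit length: r_n/Ω = (1/2.0) × 0.6 × 60 × (0.707 × 0.75) = 9.544 kip/in.
9.063 ≤ 9.544 → adequate.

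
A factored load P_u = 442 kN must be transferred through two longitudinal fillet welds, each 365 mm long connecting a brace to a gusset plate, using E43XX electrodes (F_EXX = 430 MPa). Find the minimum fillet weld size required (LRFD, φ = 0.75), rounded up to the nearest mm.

w = 5 mm

Total weld length L = 730 mm.
Required throat t_e = P_u / (φ × 0.6 F_EXX × L) = 442 / (0.75 × 0.6 × 430 × 730 × 10⁻³) = 3.129 mm.
Required leg w = t_e / 0.707 = 4.426 mm → use 5 mm.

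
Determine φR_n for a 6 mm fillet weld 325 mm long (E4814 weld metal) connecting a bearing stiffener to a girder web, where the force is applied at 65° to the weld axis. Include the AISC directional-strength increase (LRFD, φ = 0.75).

E48XX → F_EXX = 480 MPa.
t_e = 0.707 × 6 = 4.242 mm; A_we = 4.242 × 325 = 1379 mm².
Directional factor: 1.0 + 0.5 sin^1.5(65°) = 1.431.
F_nw = 0.6 × 480 × 1.431 = 412.2 MPa.
φR_n = 0.75 × 412.2 × 1379 × 10⁻³ = 426.3 kN.

φR_n ≈ 426 kN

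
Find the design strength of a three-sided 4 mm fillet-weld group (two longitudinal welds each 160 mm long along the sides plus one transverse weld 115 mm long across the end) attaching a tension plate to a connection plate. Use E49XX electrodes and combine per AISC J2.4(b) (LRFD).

φR_n ≈ 277 kN

E49XX → F_EXX = 490 MPa.
t_e = 0.707 × 4 = 2.828 mm.
R_nwl = 0.6 × 490 × 2.828 × 320 × 10⁻³ = 266.1 kN (longitudinal, 2 welds).
R_nwt = 0.6 × 490 × 2.828 × 115 × 10⁻³ = 95.61 kN (transverse, base value).
(i) R_nwl + R_nwt = 361.7 kN; (ii) 0.85 R_nwl + 1.5 R_nwt = 369.6 kN.
R_n = max = 369.6 kN [governs: (ii)]; φR_n = 277.2 kN.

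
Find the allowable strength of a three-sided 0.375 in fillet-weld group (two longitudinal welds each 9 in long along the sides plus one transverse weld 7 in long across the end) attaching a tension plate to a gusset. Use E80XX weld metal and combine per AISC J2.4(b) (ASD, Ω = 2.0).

E80XX → F_EXX = 80 ksi.
t_e = 0.707 × 0.375 = 0.2651 in.
R_nwl = 0.6 × 80 × 0.2651 × 18 = 229.1 kip (longitudinal, 2 welds).
R_nwt = 0.6 × 80 × 0.2651 × 7 = 89.08 kip (transverse, base value).
(i) R_nwl + R_nwt = 318.1 kip; (ii) 0.85 R_nwl + 1.5 R_nwt = 328.3 kip.
R_n = max = 328.3 kip [governs: (ii)]; R_n/Ω = 164.2 kip.

R_n/Ω ≈ 164 kip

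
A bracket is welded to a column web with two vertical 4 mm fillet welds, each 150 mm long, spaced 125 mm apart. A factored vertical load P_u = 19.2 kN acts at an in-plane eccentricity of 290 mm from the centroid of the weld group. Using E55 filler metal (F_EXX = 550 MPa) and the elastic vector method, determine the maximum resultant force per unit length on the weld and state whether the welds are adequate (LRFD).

Total weld length L_w = 300 mm. Treat welds as unit-width lines.
Polar moment about centroid: J = 2[d³/12 + d(b/2)²] = 2[150³/12 + 150×62.5²] = 1734000 mm³.
Direct shear f_v = P/L_w = 19.2×10³ / 300 = 64 N/mm (vertical).
Torsion M = P·e = 19.2×10³ × 290 = 5568000 N·mm.
Critical point at (x, y) = (62.5, 75) from centroid. f_tx = M·y/J = 240.8 N/mm; f_ty = M·x/J = 200.6 N/mm.
Resultant f_max = √[f_tx² + (f_v + f_ty)²] = √[240.8² + (64 + 200.6)²] = 357.8 N/mm.
Capacity per unit length: φr_n = 0.75 × 0.6 × 550 × (0.707 × 4) = 699.9 N/mm.
357.8 ≤ 699.9 → adequate.

f_max ≈ 358 N/mm; adequate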